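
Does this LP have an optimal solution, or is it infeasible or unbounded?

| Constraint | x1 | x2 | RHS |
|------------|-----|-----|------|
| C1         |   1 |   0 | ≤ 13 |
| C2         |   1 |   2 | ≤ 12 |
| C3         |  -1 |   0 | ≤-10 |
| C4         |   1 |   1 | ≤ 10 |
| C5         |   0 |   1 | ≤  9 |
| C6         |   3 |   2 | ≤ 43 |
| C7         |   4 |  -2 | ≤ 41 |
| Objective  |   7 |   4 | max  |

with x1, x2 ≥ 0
The point (10, 0) satisfies every constraint, so the LP is feasible; the constraints give x1 ≤ 13 and x2 ≤ 9, which with x1, x2 ≥ 0 keep the feasible region inside a bounded box. A feasible, bounded LP attains a finite optimum at a vertex.

Evaluating z = 7x1 + 4x2 at each vertex:
  (10, 0): z = 70

Feasible with finite optimum z* = 70 at (10, 0).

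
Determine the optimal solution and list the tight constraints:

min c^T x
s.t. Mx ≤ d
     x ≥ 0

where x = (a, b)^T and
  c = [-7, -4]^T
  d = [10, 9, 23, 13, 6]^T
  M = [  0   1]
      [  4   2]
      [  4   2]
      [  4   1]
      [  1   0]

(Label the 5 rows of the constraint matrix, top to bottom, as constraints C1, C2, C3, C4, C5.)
Optimal: a = 0, b = 4.5
Slack at optimum:
  C1: slack = 5.5
  C2: slack = 0 (binding)
  C3: slack = 14
  C4: slack = 8.5
  C5: slack = 6
  a ≥ 0: a = 0 (binding)
  b ≥ 0: b = 4.5
Binding constraints: C2, a ≥ 0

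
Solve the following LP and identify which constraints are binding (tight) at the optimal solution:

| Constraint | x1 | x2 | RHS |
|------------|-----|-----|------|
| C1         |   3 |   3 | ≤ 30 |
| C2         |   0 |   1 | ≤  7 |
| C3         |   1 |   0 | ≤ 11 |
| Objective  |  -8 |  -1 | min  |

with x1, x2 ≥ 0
Optimal: x1 = 10, x2 = 0
Slack at optimum:
  C1: slack = 0 (binding)
  C2: slack = 7
  C3: slack = 1
  x1 ≥ 0: x1 = 10
  x2 ≥ 0: x2 = 0 (binding)
Binding constraints: C1, x2 ≥ 0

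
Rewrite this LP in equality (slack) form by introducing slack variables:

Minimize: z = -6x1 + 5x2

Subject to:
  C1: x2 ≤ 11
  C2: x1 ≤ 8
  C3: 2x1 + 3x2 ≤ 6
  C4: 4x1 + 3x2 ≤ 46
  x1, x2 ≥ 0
min z = -6x1 + 5x2

s.t.
  x2 + s1 = 11
  x1 + s2 = 8
  2x1 + 3x2 + s3 = 6
  4x1 + 3x2 + s4 = 46
  x1, x2, s1, s2, s3, s4 ≥ 0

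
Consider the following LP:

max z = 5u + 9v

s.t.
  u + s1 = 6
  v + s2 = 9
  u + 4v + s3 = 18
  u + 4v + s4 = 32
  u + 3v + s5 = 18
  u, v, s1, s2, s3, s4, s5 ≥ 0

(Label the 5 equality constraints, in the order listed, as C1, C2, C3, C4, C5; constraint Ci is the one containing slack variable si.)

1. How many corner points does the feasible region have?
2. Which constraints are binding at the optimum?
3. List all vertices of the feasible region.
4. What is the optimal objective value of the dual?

1. 4
2. C1, C3
3. (0, 0), (6, 0), (6, 3), (0, 4.5)
4. 57 (by strong duality, equal to the primal optimum)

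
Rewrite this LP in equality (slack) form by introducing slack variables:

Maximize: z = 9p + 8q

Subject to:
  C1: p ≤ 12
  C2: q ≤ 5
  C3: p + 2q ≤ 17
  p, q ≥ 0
max z = 9p + 8q

s.t.
  p + s1 = 12
  q + s2 = 5
  p + 2q + s3 = 17
  p, q, s1, s2, s3 ≥ 0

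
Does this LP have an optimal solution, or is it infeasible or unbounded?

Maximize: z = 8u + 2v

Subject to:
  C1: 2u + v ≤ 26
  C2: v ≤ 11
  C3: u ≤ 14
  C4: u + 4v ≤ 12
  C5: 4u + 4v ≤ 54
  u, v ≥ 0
The point (12, 0) satisfies every constraint, so the LP is feasible; the constraints give u ≤ 14 and v ≤ 11, which with u, v ≥ 0 keep the feasible region inside a bounded box. A feasible, bounded LP attains a finite optimum at a vertex.

Evaluating z = 8u + 2v at each vertex:
  (0, 0): z = 0
  (12, 0): z = 96
  (0, 3): z = 6

Feasible with finite optimum z* = 96 at (12, 0).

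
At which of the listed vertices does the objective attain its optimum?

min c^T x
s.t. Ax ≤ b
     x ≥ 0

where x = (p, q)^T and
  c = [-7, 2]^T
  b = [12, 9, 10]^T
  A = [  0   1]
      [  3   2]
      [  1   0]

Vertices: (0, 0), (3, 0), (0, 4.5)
Evaluating z = -7p + 2q at each vertex:
  (0, 0): z = 0
  (3, 0): z = -21
  (0, 4.5): z = 9

The smallest value is z = -21, attained at (3, 0).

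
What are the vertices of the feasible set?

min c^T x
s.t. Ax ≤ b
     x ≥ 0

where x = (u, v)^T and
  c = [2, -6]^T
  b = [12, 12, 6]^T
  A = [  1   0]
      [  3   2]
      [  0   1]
Each vertex is the intersection of two constraint boundaries that also satisfies all remaining constraints:
  u = 0 and v = 0 → (0, 0)
  3u + 2v = 12 and v = 0 → (4, 0)
  3u + 2v = 12 and v = 6 → (0, 6)

Vertices: (0, 0), (4, 0), (0, 6)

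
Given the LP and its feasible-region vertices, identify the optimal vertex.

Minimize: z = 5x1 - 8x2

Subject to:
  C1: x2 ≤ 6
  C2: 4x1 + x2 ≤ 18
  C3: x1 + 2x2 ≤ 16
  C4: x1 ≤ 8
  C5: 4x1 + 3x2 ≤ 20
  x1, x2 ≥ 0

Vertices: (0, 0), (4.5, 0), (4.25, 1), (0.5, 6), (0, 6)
Evaluating z = 5x1 - 8x2 at each vertex:
  (0, 0): z = 0
  (4.5, 0): z = 22.5
  (4.25, 1): z = 13.25
  (0.5, 6): z = -45.5
  (0, 6): z = -48

The smallest value is z = -48, attained at (0, 6).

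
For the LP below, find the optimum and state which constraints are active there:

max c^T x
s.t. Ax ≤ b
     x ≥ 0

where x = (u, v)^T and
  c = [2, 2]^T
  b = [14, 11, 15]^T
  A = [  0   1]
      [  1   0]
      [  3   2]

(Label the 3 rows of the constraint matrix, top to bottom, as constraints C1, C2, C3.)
Optimal: u = 0, v = 7.5
Slack at optimum:
  C1: slack = 6.5
  C2: slack = 11
  C3: slack = 0 (binding)
  u ≥ 0: u = 0 (binding)
  v ≥ 0: v = 7.5
Binding constraints: C3, u ≥ 0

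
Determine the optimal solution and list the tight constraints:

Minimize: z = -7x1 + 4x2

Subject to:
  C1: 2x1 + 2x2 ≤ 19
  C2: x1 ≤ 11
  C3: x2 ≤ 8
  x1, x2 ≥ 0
Optimal: x1 = 9.5, x2 = 0
Slack at optimum:
  C1: slack = 0 (binding)
  C2: slack = 1.5
  C3: slack = 8
  x1 ≥ 0: x1 = 9.5
  x2 ≥ 0: x2 = 0 (binding)
Binding constraints: C1, x2 ≥ 0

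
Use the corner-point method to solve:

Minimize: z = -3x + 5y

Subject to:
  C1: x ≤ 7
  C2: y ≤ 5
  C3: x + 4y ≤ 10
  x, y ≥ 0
Each vertex is the intersection of two constraint boundaries that also satisfies all remaining constraints:
  x = 0 and y = 0 → (0, 0)
  x = 7 and y = 0 → (7, 0)
  x = 7 and x + 4y = 10 → (7, 0.75)
  x + 4y = 10 and x = 0 → (0, 2.5)

Evaluating z = -3x + 5y at each vertex:
  (0, 0): z = 0
  (7, 0): z = -21
  (7, 0.75): z = -17.25
  (0, 2.5): z = 12.5

The minimum is at (7, 0) with z = -21.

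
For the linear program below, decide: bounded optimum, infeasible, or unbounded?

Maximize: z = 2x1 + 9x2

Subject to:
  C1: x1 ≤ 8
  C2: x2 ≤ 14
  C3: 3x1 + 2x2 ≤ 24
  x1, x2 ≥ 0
The point (0, 12) satisfies every constraint, so the LP is feasible; the constraints give x1 ≤ 8 and x2 ≤ 14, which with x1, x2 ≥ 0 keep the feasible region inside a bounded box. A feasible, bounded LP attains a finite optimum at a vertex.

Bounded optimum: z* = 108 at (0, 12).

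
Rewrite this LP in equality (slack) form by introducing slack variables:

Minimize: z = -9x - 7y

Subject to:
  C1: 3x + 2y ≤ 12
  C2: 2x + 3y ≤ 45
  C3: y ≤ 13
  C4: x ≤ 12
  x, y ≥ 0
min z = -9x - 7y

s.t.
  3x + 2y + s1 = 12
  2x + 3y + s2 = 45
  y + s3 = 13
  x + s4 = 12
  x, y, s1, s2, s3, s4 ≥ 0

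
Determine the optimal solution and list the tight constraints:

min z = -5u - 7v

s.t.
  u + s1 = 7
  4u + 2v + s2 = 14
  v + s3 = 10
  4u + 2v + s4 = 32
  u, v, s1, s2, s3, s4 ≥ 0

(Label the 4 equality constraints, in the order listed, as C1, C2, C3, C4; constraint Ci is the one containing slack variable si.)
Optimal: u = 0, v = 7
Slack at optimum:
  C1: slack = 7
  C2: slack = 0 (binding)
  C3: slack = 3
  C4: slack = 18
  u ≥ 0: u = 0 (binding)
  v ≥ 0: v = 7
Binding constraints: C2, u ≥ 0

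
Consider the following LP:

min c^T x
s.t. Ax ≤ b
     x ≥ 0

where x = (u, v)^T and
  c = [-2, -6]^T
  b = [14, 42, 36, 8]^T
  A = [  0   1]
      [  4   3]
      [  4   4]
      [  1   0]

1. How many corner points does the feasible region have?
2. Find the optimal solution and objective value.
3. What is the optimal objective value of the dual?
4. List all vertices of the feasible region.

1. 4
2. u = 0, v = 9, z = -54
3. -54 (by strong duality, equal to the primal optimum)
4. (0, 0), (8, 0), (8, 1), (0, 9)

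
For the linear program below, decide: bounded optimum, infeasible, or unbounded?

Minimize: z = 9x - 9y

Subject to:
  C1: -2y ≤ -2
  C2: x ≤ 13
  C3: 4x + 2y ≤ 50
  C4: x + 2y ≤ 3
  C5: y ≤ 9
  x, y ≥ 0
The point (0, 1.5) satisfies every constraint, so the LP is feasible; the constraints give x ≤ 13 and y ≤ 9, which with x, y ≥ 0 keep the feasible region inside a bounded box. A feasible, bounded LP attains a finite optimum at a vertex.

The LP has an optimal solution: (0, 1.5) with z = -13.5.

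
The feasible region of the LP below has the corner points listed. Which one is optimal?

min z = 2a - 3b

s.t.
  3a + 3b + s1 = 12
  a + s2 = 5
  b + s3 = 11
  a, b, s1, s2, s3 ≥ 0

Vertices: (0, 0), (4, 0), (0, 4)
Evaluating z = 2a - 3b at each vertex:
  (0, 0): z = 0
  (4, 0): z = 8
  (0, 4): z = -12

The smallest value is z = -12, attained at (0, 4).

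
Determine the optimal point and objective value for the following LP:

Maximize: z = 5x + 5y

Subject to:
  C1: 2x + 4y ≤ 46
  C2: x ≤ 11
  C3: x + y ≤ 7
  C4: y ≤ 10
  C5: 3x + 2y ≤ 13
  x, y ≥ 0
Each vertex is the intersection of two constraint boundaries that also satisfies all remaining constraints:
  x = 0 and y = 0 → (0, 0)
  3x + 2y = 13 and y = 0 → (4.333, 0)
  3x + 2y = 13 and x = 0 → (0, 6.5)

Evaluating z = 5x + 5y at each vertex:
  (0, 0): z = 0
  (4.333, 0): z = 21.67
  (0, 6.5): z = 32.5

The maximum is at (0, 6.5) with z = 32.5.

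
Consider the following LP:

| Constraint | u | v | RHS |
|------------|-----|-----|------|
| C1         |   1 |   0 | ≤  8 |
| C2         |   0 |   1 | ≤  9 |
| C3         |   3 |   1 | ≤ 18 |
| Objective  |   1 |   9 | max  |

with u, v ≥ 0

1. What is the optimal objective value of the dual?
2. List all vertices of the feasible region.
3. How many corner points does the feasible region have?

1. 84 (by strong duality, equal to the primal optimum)
2. (0, 0), (6, 0), (3, 9), (0, 9)
3. 4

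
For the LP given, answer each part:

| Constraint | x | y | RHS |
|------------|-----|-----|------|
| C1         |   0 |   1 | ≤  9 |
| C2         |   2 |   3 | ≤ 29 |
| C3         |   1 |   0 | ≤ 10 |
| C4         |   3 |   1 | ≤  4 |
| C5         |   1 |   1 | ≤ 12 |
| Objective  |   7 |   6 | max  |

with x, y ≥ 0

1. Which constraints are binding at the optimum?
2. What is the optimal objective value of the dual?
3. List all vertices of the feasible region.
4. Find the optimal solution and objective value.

1. C4, x ≥ 0
2. 24 (by strong duality, equal to the primal optimum)
3. (0, 0), (1.333, 0), (0, 4)
4. x = 0, y = 4, z = 24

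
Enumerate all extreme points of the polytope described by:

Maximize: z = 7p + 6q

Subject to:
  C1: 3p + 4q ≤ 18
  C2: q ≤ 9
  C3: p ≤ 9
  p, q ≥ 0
Each vertex is the intersection of two constraint boundaries that also satisfies all remaining constraints:
  p = 0 and q = 0 → (0, 0)
  3p + 4q = 18 and q = 0 → (6, 0)
  3p + 4q = 18 and p = 0 → (0, 4.5)

Vertices: (0, 0), (6, 0), (0, 4.5)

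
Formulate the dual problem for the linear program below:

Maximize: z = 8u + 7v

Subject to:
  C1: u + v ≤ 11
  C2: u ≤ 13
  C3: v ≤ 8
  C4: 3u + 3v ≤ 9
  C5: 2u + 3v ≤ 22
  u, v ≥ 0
Minimize: z = 11y1 + 13y2 + 8y3 + 9y4 + 22y5

Subject to:
  C1: -y1 - y2 - 3y4 - 2y5 ≤ -8
  C2: -y1 - y3 - 3y4 - 3y5 ≤ -7
  y1, y2, y3, y4, y5 ≥ 0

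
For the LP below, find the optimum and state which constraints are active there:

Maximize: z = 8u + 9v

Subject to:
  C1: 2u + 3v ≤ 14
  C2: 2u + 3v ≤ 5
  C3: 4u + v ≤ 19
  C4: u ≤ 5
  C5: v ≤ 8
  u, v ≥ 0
Optimal: u = 2.5, v = 0
Binding: C2, v ≥ 0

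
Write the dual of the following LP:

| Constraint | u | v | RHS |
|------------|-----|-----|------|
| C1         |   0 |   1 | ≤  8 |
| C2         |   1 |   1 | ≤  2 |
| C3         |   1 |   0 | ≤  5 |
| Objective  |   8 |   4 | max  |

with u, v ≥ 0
Minimize: z = 8y1 + 2y2 + 5y3

Subject to:
  C1: -y2 - y3 ≤ -8
  C2: -y1 - y2 ≤ -4
  y1, y2, y3 ≥ 0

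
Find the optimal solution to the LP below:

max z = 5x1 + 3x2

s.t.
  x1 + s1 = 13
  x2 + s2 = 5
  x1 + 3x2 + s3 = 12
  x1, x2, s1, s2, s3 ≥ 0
Each vertex is the intersection of two constraint boundaries that also satisfies all remaining constraints:
  x1 = 0 and x2 = 0 → (0, 0)
  x1 + 3x2 = 12 and x2 = 0 → (12, 0)
  x1 + 3x2 = 12 and x1 = 0 → (0, 4)

Evaluating z = 5x1 + 3x2 at each vertex:
  (0, 0): z = 0
  (12, 0): z = 60
  (0, 4): z = 12

The maximum is at (12, 0) with z = 60.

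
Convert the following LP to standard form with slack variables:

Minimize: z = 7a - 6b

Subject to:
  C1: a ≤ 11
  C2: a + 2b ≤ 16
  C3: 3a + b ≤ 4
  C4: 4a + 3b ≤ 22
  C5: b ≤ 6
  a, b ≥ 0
min z = 7a - 6b

s.t.
  a + s1 = 11
  a + 2b + s2 = 16
  3a + b + s3 = 4
  4a + 3b + s4 = 22
  b + s5 = 6
  a, b, s1, s2, s3, s4, s5 ≥ 0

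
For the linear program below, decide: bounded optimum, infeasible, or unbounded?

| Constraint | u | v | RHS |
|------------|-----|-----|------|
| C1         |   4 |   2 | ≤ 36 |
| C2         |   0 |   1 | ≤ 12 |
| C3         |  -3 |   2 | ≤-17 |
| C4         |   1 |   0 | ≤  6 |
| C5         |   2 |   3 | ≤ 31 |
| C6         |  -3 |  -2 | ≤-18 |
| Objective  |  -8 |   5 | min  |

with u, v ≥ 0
The point (6, 0) satisfies every constraint, so the LP is feasible; the constraints give u ≤ 6 and v ≤ 12, which with u, v ≥ 0 keep the feasible region inside a bounded box. A feasible, bounded LP attains a finite optimum at a vertex.

Evaluating z = -8u + 5v at each vertex:
  (6, 0): z = -48
  (6, 0.5): z = -45.5
  (5.833, 0.25): z = -45.42

Feasible with finite optimum z* = -48 at (6, 0).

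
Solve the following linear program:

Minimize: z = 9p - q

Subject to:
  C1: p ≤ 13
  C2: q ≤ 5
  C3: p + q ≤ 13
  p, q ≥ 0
p = 0, q = 5, z = -5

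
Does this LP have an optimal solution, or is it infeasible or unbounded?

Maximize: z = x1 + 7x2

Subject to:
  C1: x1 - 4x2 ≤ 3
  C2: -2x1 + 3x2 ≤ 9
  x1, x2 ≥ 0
Feasible point: (0, 0) satisfies every constraint, so the LP is feasible.
Direction d = (4, 1): for each constraint row a, a·d ≤ 0 —
  (1)(4) + (-4)(1) = 0 ≤ 0
  (-2)(4) + (3)(1) = -5 ≤ 0
and d ≥ 0, so (0, 0) + t·d stays feasible for every t ≥ 0. Along this ray z = x1 + 7x2 changes by 11 per unit t, so z → +∞.

Unbounded: there is a feasible ray along which z → +∞.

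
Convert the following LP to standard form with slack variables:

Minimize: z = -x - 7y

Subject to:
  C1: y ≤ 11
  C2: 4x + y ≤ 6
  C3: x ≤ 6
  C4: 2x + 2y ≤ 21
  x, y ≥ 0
min z = -x - 7y

s.t.
  y + s1 = 11
  4x + y + s2 = 6
  x + s3 = 6
  2x + 2y + s4 = 21
  x, y, s1, s2, s3, s4 ≥ 0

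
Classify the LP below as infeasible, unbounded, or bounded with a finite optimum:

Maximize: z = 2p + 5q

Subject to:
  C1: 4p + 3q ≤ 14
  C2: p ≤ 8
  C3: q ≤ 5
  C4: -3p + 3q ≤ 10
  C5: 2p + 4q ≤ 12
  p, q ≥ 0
The point (0, 3) satisfies every constraint, so the LP is feasible; the constraints give p ≤ 8 and q ≤ 5, which with p, q ≥ 0 keep the feasible region inside a bounded box. A feasible, bounded LP attains a finite optimum at a vertex.

Evaluating z = 2p + 5q at each vertex:
  (0, 0): z = 0
  (3.5, 0): z = 7
  (2, 2): z = 14
  (0, 3): z = 15

The LP has an optimal solution: (0, 3) with z = 15.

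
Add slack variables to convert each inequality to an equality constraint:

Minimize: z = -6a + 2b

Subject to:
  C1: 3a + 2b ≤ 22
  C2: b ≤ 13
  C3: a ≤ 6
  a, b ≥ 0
min z = -6a + 2b

s.t.
  3a + 2b + s1 = 22
  b + s2 = 13
  a + s3 = 6
  a, b, s1, s2, s3 ≥ 0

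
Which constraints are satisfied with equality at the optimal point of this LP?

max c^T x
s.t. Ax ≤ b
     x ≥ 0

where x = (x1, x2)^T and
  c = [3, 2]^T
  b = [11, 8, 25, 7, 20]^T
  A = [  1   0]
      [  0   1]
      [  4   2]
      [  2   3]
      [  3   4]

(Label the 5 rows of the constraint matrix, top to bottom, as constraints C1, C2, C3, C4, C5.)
Optimal: x1 = 3.5, x2 = 0
Slack at optimum:
  C1: slack = 7.5
  C2: slack = 8
  C3: slack = 11
  C4: slack = 0 (binding)
  C5: slack = 9.5
  x1 ≥ 0: x1 = 3.5
  x2 ≥ 0: x2 = 0 (binding)
Binding constraints: C4, x2 ≥ 0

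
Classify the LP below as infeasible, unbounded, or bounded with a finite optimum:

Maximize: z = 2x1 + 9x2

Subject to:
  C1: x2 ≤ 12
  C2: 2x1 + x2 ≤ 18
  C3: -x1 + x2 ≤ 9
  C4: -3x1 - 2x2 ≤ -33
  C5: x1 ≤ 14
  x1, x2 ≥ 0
The point (3, 12) satisfies every constraint, so the LP is feasible; the constraints give x1 ≤ 14 and x2 ≤ 12, which with x1, x2 ≥ 0 keep the feasible region inside a bounded box. A feasible, bounded LP attains a finite optimum at a vertex.

Feasible with finite optimum z* = 114 at (3, 12).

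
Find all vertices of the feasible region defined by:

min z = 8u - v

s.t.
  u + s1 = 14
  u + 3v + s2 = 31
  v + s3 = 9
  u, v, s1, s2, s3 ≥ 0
Each vertex is the intersection of two constraint boundaries that also satisfies all remaining constraints:
  u = 0 and v = 0 → (0, 0)
  u = 14 and v = 0 → (14, 0)
  u = 14 and u + 3v = 31 → (14, 5.667)
  u + 3v = 31 and v = 9 → (4, 9)
  v = 9 and u = 0 → (0, 9)

Vertices: (0, 0), (14, 0), (14, 5.667), (4, 9), (0, 9)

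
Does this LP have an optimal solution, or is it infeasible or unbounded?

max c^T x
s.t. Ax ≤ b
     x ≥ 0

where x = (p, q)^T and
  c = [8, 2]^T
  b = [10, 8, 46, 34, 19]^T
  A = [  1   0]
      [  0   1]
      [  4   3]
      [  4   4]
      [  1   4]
The point (8.5, 0) satisfies every constraint, so the LP is feasible; the constraints give p ≤ 10 and q ≤ 8, which with p, q ≥ 0 keep the feasible region inside a bounded box. A feasible, bounded LP attains a finite optimum at a vertex.

Evaluating z = 8p + 2q at each vertex:
  (0, 0): z = 0
  (8.5, 0): z = 68
  (5, 3.5): z = 47
  (0, 4.75): z = 9.5

Feasible with finite optimum z* = 68 at (8.5, 0).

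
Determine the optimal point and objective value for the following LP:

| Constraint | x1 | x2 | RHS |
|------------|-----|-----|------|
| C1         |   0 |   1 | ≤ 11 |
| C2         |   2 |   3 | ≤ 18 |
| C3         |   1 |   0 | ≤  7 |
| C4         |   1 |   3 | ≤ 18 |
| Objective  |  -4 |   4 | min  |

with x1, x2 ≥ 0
Each vertex is the intersection of two constraint boundaries that also satisfies all remaining constraints:
  x1 = 0 and x2 = 0 → (0, 0)
  x1 = 7 and x2 = 0 → (7, 0)
  2x1 + 3x2 = 18 and x1 = 7 → (7, 1.333)
  2x1 + 3x2 = 18 and x1 + 3x2 = 18 → (0, 6)

Evaluating z = -4x1 + 4x2 at each vertex:
  (0, 0): z = 0
  (7, 0): z = -28
  (7, 1.333): z = -22.67
  (0, 6): z = 24

The minimum is at (7, 0) with z = -28.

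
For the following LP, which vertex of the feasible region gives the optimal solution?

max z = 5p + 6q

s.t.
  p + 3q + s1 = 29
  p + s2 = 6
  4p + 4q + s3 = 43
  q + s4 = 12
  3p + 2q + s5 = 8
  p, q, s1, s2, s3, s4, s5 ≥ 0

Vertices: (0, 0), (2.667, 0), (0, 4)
Evaluating z = 5p + 6q at each vertex:
  (0, 0): z = 0
  (2.667, 0): z = 13.33
  (0, 4): z = 24

The largest value is z = 24, attained at (0, 4).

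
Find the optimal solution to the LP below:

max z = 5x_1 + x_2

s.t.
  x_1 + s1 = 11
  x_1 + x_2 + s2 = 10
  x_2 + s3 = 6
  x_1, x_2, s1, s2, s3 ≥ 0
Each vertex is the intersection of two constraint boundaries that also satisfies all remaining constraints:
  x_1 = 0 and x_2 = 0 → (0, 0)
  x_1 + x_2 = 10 and x_2 = 0 → (10, 0)
  x_1 + x_2 = 10 and x_2 = 6 → (4, 6)
  x_2 = 6 and x_1 = 0 → (0, 6)

Evaluating z = 5x_1 + x_2 at each vertex:
  (0, 0): z = 0
  (10, 0): z = 50
  (4, 6): z = 26
  (0, 6): z = 6

The maximum is at (10, 0) with z = 50.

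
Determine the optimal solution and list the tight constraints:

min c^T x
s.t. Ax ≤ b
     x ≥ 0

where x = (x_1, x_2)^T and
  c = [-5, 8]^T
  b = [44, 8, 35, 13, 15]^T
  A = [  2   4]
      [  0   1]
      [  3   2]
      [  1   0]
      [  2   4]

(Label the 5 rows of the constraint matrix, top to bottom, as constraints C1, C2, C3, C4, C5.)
Optimal: x_1 = 7.5, x_2 = 0
Slack at optimum:
  C1: slack = 29
  C2: slack = 8
  C3: slack = 12.5
  C4: slack = 5.5
  C5: slack = 0 (binding)
  x_1 ≥ 0: x_1 = 7.5
  x_2 ≥ 0: x_2 = 0 (binding)
Binding constraints: C5, x_2 ≥ 0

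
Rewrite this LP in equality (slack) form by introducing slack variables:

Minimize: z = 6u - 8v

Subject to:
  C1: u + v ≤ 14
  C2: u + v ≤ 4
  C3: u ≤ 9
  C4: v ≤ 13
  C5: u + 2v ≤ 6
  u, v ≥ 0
min z = 6u - 8v

s.t.
  u + v + s1 = 14
  u + v + s2 = 4
  u + s3 = 9
  v + s4 = 13
  u + 2v + s5 = 6
  u, v, s1, s2, s3, s4, s5 ≥ 0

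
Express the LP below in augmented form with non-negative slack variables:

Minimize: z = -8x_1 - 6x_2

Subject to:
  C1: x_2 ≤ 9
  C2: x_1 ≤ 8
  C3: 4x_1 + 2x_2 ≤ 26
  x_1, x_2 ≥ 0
min z = -8x_1 - 6x_2

s.t.
  x_2 + s1 = 9
  x_1 + s2 = 8
  4x_1 + 2x_2 + s3 = 26
  x_1, x_2, s1, s2, s3 ≥ 0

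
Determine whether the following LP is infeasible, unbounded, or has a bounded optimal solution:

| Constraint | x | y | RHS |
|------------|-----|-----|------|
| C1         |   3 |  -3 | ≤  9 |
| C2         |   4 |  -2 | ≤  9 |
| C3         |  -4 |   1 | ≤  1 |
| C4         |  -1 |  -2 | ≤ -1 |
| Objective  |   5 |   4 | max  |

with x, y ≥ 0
Feasible point: (0, 1) satisfies every constraint, so the LP is feasible.
Direction d = (1, 2): for each constraint row a, a·d ≤ 0 —
  (3)(1) + (-3)(2) = -3 ≤ 0
  (4)(1) + (-2)(2) = 0 ≤ 0
  (-4)(1) + (1)(2) = -2 ≤ 0
  (-1)(1) + (-2)(2) = -5 ≤ 0
and d ≥ 0, so (0, 1) + t·d stays feasible for every t ≥ 0. Along this ray z = 5x + 4y changes by 13 per unit t, so z → +∞.

Unbounded: there is a feasible ray along which z → +∞.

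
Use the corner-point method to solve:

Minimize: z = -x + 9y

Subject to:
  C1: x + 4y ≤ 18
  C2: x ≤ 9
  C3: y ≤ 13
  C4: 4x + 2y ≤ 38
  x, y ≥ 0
Each vertex is the intersection of two constraint boundaries that also satisfies all remaining constraints:
  x = 0 and y = 0 → (0, 0)
  x = 9 and y = 0 → (9, 0)
  x = 9 and 4x + 2y = 38 → (9, 1)
  x + 4y = 18 and 4x + 2y = 38 → (8.286, 2.429)
  x + 4y = 18 and x = 0 → (0, 4.5)

Evaluating z = -x + 9y at each vertex:
  (0, 0): z = 0
  (9, 0): z = -9
  (9, 1): z = 0
  (8.286, 2.429): z = 13.57
  (0, 4.5): z = 40.5

The minimum is at (9, 0) with z = -9.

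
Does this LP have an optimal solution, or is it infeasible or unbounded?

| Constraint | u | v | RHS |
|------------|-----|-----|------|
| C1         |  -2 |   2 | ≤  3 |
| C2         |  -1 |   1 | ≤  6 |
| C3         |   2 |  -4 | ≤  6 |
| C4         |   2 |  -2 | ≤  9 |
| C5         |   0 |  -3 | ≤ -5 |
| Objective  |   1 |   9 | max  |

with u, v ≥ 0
Feasible point: (1, 2) satisfies every constraint, so the LP is feasible.
Direction d = (1, 1): for each constraint row a, a·d ≤ 0 —
  (-2)(1) + (2)(1) = 0 ≤ 0
  (-1)(1) + (1)(1) = 0 ≤ 0
  (2)(1) + (-4)(1) = -2 ≤ 0
  (2)(1) + (-2)(1) = 0 ≤ 0
  (0)(1) + (-3)(1) = -3 ≤ 0
and d ≥ 0, so (1, 2) + t·d stays feasible for every t ≥ 0. Along this ray z = u + 9v changes by 10 per unit t, so z → +∞.

Unbounded — the objective can increase without bound over the feasible region.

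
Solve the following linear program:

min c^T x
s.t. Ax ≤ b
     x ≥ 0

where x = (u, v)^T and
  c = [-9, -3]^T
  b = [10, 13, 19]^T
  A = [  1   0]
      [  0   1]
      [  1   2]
Each vertex is the intersection of two constraint boundaries that also satisfies all remaining constraints:
  u = 0 and v = 0 → (0, 0)
  u = 10 and v = 0 → (10, 0)
  u = 10 and u + 2v = 19 → (10, 4.5)
  u + 2v = 19 and u = 0 → (0, 9.5)

Evaluating z = -9u - 3v at each vertex:
  (0, 0): z = 0
  (10, 0): z = -90
  (10, 4.5): z = -103.5
  (0, 9.5): z = -28.5

The minimum is at (10, 4.5) with z = -103.5.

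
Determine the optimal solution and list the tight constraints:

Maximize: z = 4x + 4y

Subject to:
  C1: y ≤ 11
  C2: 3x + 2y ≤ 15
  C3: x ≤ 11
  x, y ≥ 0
Optimal: x = 0, y = 7.5
Slack at optimum:
  C1: slack = 3.5
  C2: slack = 0 (binding)
  C3: slack = 11
  x ≥ 0: x = 0 (binding)
  y ≥ 0: y = 7.5
Binding constraints: C2, x ≥ 0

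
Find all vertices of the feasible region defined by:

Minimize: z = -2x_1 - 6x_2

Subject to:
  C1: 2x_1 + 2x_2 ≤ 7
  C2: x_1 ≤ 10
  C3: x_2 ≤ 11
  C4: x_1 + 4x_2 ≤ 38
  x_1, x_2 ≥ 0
Each vertex is the intersection of two constraint boundaries that also satisfies all remaining constraints:
  x_1 = 0 and x_2 = 0 → (0, 0)
  2x_1 + 2x_2 = 7 and x_2 = 0 → (3.5, 0)
  2x_1 + 2x_2 = 7 and x_1 = 0 → (0, 3.5)

Vertices: (0, 0), (3.5, 0), (0, 3.5)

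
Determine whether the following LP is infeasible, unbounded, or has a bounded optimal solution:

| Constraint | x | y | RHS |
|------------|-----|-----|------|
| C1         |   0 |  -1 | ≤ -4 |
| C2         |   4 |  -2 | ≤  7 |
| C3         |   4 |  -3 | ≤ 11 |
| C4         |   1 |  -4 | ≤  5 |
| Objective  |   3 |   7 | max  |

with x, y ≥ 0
Feasible point: (0, 4) satisfies every constraint, so the LP is feasible.
Direction d = (0, 1): for each constraint row a, a·d ≤ 0 —
  (0)(0) + (-1)(1) = -1 ≤ 0
  (4)(0) + (-2)(1) = -2 ≤ 0
  (4)(0) + (-3)(1) = -3 ≤ 0
  (1)(0) + (-4)(1) = -4 ≤ 0
and d ≥ 0, so (0, 4) + t·d stays feasible for every t ≥ 0. Along this ray z = 3x + 7y changes by 7 per unit t, so z → +∞.

Unbounded: there is a feasible ray along which z → +∞.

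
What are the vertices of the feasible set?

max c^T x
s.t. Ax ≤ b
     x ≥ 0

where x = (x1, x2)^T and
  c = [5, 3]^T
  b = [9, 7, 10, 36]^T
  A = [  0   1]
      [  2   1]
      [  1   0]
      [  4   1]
Each vertex is the intersection of two constraint boundaries that also satisfies all remaining constraints:
  x1 = 0 and x2 = 0 → (0, 0)
  2x1 + x2 = 7 and x2 = 0 → (3.5, 0)
  2x1 + x2 = 7 and x1 = 0 → (0, 7)

Vertices: (0, 0), (3.5, 0), (0, 7)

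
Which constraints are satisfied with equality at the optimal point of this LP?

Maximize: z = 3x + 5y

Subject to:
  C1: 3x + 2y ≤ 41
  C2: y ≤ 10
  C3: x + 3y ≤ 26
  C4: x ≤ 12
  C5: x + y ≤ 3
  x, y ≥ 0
Optimal: x = 0, y = 3
Slack at optimum:
  C1: slack = 35
  C2: slack = 7
  C3: slack = 17
  C4: slack = 12
  C5: slack = 0 (binding)
  x ≥ 0: x = 0 (binding)
  y ≥ 0: y = 3
Binding constraints: C5, x ≥ 0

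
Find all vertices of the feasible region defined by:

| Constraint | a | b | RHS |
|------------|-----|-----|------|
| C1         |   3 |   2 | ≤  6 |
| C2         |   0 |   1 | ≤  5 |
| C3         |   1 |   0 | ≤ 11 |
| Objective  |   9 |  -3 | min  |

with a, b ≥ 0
Each vertex is the intersection of two constraint boundaries that also satisfies all remaining constraints:
  a = 0 and b = 0 → (0, 0)
  3a + 2b = 6 and b = 0 → (2, 0)
  3a + 2b = 6 and a = 0 → (0, 3)

Vertices: (0, 0), (2, 0), (0, 3)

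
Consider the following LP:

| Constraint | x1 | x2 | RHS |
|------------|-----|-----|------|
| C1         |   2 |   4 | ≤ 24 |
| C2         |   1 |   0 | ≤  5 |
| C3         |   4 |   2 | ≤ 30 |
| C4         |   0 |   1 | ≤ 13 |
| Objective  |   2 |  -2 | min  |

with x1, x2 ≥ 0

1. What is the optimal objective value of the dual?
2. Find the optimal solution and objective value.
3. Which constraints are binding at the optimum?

1. -12 (by strong duality, equal to the primal optimum)
2. x1 = 0, x2 = 6, z = -12
3. C1, x1 ≥ 0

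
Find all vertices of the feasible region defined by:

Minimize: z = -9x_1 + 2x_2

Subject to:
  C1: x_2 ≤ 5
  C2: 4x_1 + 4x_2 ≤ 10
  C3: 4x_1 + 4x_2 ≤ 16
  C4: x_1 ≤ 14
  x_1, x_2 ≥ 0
Each vertex is the intersection of two constraint boundaries that also satisfies all remaining constraints:
  x_1 = 0 and x_2 = 0 → (0, 0)
  4x_1 + 4x_2 = 10 and x_2 = 0 → (2.5, 0)
  4x_1 + 4x_2 = 10 and x_1 = 0 → (0, 2.5)

Vertices: (0, 0), (2.5, 0), (0, 2.5)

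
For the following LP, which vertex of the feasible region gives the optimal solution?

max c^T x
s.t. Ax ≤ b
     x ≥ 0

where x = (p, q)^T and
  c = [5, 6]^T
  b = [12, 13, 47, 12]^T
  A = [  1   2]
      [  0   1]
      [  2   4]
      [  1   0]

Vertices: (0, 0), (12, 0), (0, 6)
Evaluating z = 5p + 6q at each vertex:
  (0, 0): z = 0
  (12, 0): z = 60
  (0, 6): z = 36

The largest value is z = 60, attained at (12, 0).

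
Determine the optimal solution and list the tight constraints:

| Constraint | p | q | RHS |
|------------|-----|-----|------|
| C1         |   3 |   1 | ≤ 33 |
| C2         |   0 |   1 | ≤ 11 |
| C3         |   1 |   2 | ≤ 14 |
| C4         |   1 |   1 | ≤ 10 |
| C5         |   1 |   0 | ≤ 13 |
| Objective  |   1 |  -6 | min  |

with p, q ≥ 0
Optimal: p = 0, q = 7
Binding: C3, p ≥ 0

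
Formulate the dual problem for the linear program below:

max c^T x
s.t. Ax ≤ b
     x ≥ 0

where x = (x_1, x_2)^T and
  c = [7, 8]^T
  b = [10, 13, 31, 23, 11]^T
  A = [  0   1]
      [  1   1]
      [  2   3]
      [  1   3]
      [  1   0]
Minimize: z = 10y1 + 13y2 + 31y3 + 23y4 + 11y5

Subject to:
  C1: -y2 - 2y3 - y4 - y5 ≤ -7
  C2: -y1 - y2 - 3y3 - 3y4 ≤ -8
  y1, y2, y3, y4, y5 ≥ 0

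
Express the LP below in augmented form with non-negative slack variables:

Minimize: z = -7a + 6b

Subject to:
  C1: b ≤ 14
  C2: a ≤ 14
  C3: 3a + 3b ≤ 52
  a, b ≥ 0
min z = -7a + 6b

s.t.
  b + s1 = 14
  a + s2 = 14
  3a + 3b + s3 = 52
  a, b, s1, s2, s3 ≥ 0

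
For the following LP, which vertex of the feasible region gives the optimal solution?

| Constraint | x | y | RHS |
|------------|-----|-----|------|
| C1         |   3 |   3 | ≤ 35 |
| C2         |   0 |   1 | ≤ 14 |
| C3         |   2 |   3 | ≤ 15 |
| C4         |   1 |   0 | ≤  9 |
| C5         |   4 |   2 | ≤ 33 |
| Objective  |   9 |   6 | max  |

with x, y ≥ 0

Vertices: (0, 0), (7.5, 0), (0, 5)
(7.5, 0) with z = 67.5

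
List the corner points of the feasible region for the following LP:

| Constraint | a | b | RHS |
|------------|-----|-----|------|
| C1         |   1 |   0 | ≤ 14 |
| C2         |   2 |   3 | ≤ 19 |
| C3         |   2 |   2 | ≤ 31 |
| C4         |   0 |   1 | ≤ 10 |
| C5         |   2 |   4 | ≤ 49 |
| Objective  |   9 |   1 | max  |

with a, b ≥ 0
Each vertex is the intersection of two constraint boundaries that also satisfies all remaining constraints:
  a = 0 and b = 0 → (0, 0)
  2a + 3b = 19 and b = 0 → (9.5, 0)
  2a + 3b = 19 and a = 0 → (0, 6.333)

Vertices: (0, 0), (9.5, 0), (0, 6.333)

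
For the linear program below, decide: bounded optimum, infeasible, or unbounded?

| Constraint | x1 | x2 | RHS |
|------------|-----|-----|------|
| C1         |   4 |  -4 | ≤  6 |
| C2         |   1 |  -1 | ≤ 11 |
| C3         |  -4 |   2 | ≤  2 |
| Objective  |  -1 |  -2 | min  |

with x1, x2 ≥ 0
Feasible point: (0, 0) satisfies every constraint, so the LP is feasible.
Direction d = (1, 1): for each constraint row a, a·d ≤ 0 —
  (4)(1) + (-4)(1) = 0 ≤ 0
  (1)(1) + (-1)(1) = 0 ≤ 0
  (-4)(1) + (2)(1) = -2 ≤ 0
and d ≥ 0, so (0, 0) + t·d stays feasible for every t ≥ 0. Along this ray z = -x1 - 2x2 changes by -3 per unit t, so z → −∞.

Unbounded — the objective can decrease without bound over the feasible region.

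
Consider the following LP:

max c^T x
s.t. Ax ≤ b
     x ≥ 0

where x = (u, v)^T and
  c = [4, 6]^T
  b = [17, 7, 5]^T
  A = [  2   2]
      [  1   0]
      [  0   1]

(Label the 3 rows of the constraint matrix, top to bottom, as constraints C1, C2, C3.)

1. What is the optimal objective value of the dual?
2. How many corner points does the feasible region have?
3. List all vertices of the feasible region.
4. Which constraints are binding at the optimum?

1. 44 (by strong duality, equal to the primal optimum)
2. 5
3. (0, 0), (7, 0), (7, 1.5), (3.5, 5), (0, 5)
4. C1, C3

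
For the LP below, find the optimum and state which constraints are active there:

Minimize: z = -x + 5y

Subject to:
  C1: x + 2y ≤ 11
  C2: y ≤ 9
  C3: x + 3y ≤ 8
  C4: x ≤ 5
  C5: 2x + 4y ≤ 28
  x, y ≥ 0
Optimal: x = 5, y = 0
Binding: C4, y ≥ 0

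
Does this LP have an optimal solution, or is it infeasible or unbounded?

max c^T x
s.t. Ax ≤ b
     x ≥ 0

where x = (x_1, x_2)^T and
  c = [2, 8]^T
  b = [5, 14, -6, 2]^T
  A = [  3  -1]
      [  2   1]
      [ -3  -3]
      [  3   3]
One constraint requires 3x_1 + 3x_2 ≤ 2, while the constraint -3x_1 - 3x_2 ≤ -6 is equivalent to 3x_1 + 3x_2 ≥ 6. Together they would need 6 ≤ 3x_1 + 3x_2 ≤ 2, which is impossible since 6 > 2. No point satisfies all constraints.

Infeasible — the constraint set is empty.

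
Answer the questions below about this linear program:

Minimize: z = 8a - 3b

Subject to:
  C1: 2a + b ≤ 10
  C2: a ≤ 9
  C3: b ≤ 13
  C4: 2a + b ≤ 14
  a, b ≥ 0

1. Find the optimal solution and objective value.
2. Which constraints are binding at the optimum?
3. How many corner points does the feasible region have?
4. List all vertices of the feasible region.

1. a = 0, b = 10, z = -30
2. C1, a ≥ 0
3. 3
4. (0, 0), (5, 0), (0, 10)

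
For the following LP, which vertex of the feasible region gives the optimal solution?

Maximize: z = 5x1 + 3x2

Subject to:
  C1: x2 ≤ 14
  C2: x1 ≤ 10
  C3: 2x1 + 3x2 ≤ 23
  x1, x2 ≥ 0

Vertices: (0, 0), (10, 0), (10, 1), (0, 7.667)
(10, 1) with z = 53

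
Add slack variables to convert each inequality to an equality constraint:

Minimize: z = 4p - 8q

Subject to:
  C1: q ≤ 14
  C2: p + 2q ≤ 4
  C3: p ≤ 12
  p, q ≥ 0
min z = 4p - 8q

s.t.
  q + s1 = 14
  p + 2q + s2 = 4
  p + s3 = 12
  p, q, s1, s2, s3 ≥ 0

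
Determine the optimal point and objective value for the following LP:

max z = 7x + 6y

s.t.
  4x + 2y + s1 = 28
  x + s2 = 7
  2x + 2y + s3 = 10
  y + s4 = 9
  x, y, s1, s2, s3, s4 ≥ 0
Each vertex is the intersection of two constraint boundaries that also satisfies all remaining constraints:
  x = 0 and y = 0 → (0, 0)
  2x + 2y = 10 and y = 0 → (5, 0)
  2x + 2y = 10 and x = 0 → (0, 5)

Evaluating z = 7x + 6y at each vertex:
  (0, 0): z = 0
  (5, 0): z = 35
  (0, 5): z = 30

The maximum is at (5, 0) with z = 35.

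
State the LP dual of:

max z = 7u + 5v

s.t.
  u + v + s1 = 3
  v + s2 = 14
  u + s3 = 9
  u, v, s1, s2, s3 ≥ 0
Minimize: z = 3y1 + 14y2 + 9y3

Subject to:
  C1: -y1 - y3 ≤ -7
  C2: -y1 - y2 ≤ -5
  y1, y2, y3 ≥ 0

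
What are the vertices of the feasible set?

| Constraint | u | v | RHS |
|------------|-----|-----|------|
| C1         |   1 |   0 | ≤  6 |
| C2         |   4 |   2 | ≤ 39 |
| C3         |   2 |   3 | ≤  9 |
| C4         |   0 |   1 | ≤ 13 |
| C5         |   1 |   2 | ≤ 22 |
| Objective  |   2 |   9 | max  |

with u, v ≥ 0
Each vertex is the intersection of two constraint boundaries that also satisfies all remaining constraints:
  u = 0 and v = 0 → (0, 0)
  2u + 3v = 9 and v = 0 → (4.5, 0)
  2u + 3v = 9 and u = 0 → (0, 3)

Vertices: (0, 0), (4.5, 0), (0, 3)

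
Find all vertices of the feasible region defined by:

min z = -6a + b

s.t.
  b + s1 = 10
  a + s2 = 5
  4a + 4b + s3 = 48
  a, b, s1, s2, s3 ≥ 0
Each vertex is the intersection of two constraint boundaries that also satisfies all remaining constraints:
  a = 0 and b = 0 → (0, 0)
  a = 5 and b = 0 → (5, 0)
  a = 5 and 4a + 4b = 48 → (5, 7)
  b = 10 and 4a + 4b = 48 → (2, 10)
  b = 10 and a = 0 → (0, 10)

Vertices: (0, 0), (5, 0), (5, 7), (2, 10), (0, 10)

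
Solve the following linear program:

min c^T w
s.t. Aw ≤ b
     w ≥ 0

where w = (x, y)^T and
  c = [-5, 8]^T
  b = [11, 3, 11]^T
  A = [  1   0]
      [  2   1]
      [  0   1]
Each vertex is the intersection of two constraint boundaries that also satisfies all remaining constraints:
  x = 0 and y = 0 → (0, 0)
  2x + y = 3 and y = 0 → (1.5, 0)
  2x + y = 3 and x = 0 → (0, 3)

Evaluating z = -5x + 8y at each vertex:
  (0, 0): z = 0
  (1.5, 0): z = -7.5
  (0, 3): z = 24

The minimum is at (1.5, 0) with z = -7.5.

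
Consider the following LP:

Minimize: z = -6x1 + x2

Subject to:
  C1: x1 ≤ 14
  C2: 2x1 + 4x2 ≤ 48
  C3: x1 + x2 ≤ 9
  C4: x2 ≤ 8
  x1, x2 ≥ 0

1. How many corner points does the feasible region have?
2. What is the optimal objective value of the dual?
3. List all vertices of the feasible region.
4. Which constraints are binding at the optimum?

1. 4
2. -54 (by strong duality, equal to the primal optimum)
3. (0, 0), (9, 0), (1, 8), (0, 8)
4. C3, x2 ≥ 0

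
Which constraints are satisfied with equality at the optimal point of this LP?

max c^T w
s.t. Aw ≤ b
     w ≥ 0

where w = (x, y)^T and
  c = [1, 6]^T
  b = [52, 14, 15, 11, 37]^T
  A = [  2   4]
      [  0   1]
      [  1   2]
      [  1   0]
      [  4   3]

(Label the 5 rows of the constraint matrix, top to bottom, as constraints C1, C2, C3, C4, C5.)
Optimal: x = 0, y = 7.5
Binding: C3, x ≥ 0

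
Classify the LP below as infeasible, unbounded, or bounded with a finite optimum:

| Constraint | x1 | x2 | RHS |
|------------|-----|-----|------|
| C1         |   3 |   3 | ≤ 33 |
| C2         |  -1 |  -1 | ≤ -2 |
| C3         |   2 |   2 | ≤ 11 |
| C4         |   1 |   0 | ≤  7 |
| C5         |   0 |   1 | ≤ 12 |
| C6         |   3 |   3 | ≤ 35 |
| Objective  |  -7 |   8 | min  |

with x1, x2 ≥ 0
The point (5.5, 0) satisfies every constraint, so the LP is feasible; the constraints give x1 ≤ 7 and x2 ≤ 12, which with x1, x2 ≥ 0 keep the feasible region inside a bounded box. A feasible, bounded LP attains a finite optimum at a vertex.

Evaluating z = -7x1 + 8x2 at each vertex:
  (2, 0): z = -14
  (5.5, 0): z = -38.5
  (0, 5.5): z = 44
  (0, 2): z = 16

Feasible with finite optimum z* = -38.5 at (5.5, 0).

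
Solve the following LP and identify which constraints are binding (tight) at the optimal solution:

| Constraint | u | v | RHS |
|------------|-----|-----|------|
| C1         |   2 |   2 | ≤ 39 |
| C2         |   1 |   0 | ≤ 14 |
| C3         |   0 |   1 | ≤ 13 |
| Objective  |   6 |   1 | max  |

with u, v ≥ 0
Optimal: u = 14, v = 5.5
Slack at optimum:
  C1: slack = 0 (binding)
  C2: slack = 0 (binding)
  C3: slack = 7.5
  u ≥ 0: u = 14
  v ≥ 0: v = 5.5
Binding constraints: C1, C2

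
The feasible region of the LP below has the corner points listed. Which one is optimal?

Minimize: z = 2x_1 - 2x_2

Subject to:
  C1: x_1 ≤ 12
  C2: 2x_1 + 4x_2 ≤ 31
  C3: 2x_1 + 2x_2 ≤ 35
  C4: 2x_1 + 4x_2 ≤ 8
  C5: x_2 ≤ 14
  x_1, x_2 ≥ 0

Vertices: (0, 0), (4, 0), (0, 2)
Evaluating z = 2x_1 - 2x_2 at each vertex:
  (0, 0): z = 0
  (4, 0): z = 8
  (0, 2): z = -4

The smallest value is z = -4, attained at (0, 2).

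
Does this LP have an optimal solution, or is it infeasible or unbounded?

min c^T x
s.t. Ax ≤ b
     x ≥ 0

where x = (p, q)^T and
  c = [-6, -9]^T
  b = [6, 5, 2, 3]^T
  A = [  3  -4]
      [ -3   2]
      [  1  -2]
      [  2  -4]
Feasible point: (0, 0) satisfies every constraint, so the LP is feasible.
Direction d = (1, 1): for each constraint row a, a·d ≤ 0 —
  (3)(1) + (-4)(1) = -1 ≤ 0
  (-3)(1) + (2)(1) = -1 ≤ 0
  (1)(1) + (-2)(1) = -1 ≤ 0
  (2)(1) + (-4)(1) = -2 ≤ 0
and d ≥ 0, so (0, 0) + t·d stays feasible for every t ≥ 0. Along this ray z = -6p - 9q changes by -15 per unit t, so z → −∞.

Unbounded: there is a feasible ray along which z → −∞.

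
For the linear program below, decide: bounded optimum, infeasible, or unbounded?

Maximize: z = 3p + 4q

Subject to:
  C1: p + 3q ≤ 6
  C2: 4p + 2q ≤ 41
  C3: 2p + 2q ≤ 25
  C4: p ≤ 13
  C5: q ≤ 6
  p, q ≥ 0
The point (6, 0) satisfies every constraint, so the LP is feasible; the constraints give p ≤ 13 and q ≤ 6, which with p, q ≥ 0 keep the feasible region inside a bounded box. A feasible, bounded LP attains a finite optimum at a vertex.

The LP has an optimal solution: (6, 0) with z = 18.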